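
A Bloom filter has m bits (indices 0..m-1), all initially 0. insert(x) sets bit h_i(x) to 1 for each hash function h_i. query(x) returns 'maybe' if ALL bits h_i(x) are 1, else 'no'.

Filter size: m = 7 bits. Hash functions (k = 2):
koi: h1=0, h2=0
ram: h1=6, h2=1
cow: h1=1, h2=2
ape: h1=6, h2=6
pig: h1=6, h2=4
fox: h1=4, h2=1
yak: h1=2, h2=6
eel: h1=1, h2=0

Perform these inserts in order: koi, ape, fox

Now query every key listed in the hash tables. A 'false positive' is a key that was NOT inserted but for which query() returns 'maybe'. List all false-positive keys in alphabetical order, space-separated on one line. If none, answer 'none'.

Answer: eel pig ram

Derivation:
Start: bits=0000000
After insert 'koi': sets bits 0 -> bits=1000000
After insert 'ape': sets bits 6 -> bits=1000001
After insert 'fox': sets bits 1 4 -> bits=1100101
Not inserted: cow eel pig ram yak — query each against bits=1100101:
query cow: checks bit1=1, bit2=0 (has a 0) -> no => not a false positive
query eel: checks bit0=1, bit1=1 (all 1) -> maybe => FALSE POSITIVE
query pig: checks bit4=1, bit6=1 (all 1) -> maybe => FALSE POSITIVE
query ram: checks bit1=1, bit6=1 (all 1) -> maybe => FALSE POSITIVE
query yak: checks bit2=0, bit6=1 (has a 0) -> no => not a false positive
False positives (alphabetical): eel pig ram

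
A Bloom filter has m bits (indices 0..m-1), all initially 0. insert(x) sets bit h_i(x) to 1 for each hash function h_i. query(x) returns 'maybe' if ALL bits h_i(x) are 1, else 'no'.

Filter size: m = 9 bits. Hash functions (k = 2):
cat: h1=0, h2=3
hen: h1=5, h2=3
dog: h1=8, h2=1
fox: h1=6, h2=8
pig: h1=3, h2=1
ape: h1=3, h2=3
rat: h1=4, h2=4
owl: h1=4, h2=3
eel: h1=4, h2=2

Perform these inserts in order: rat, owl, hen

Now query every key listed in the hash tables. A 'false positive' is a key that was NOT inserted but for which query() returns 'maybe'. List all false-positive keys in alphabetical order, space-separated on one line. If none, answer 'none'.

Start: bits=000000000
After insert 'rat': sets bits 4 -> bits=000010000
After insert 'owl': sets bits 3 4 -> bits=000110000
After insert 'hen': sets bits 3 5 -> bits=000111000
Not inserted: ape cat dog eel fox pig — query each against bits=000111000:
query ape: checks bit3=1 (all 1) -> maybe => FALSE POSITIVE
query cat: checks bit0=0, bit3=1 (has a 0) -> no => not a false positive
query dog: checks bit1=0, bit8=0 (has a 0) -> no => not a false positive
query eel: checks bit2=0, bit4=1 (has a 0) -> no => not a false positive
query fox: checks bit6=0, bit8=0 (has a 0) -> no => not a false positive
query pig: checks bit1=0, bit3=1 (has a 0) -> no => not a false positive
False positives (alphabetical): ape

Answer: ape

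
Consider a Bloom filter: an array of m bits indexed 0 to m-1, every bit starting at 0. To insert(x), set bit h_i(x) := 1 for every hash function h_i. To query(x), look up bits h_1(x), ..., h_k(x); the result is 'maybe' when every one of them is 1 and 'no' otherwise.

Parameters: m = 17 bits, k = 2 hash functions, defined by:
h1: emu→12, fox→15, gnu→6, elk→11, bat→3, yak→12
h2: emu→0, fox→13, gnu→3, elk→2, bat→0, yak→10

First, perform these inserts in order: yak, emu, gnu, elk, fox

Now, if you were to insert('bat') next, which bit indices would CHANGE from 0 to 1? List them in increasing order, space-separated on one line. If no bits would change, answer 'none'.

Start: bits=00000000000000000
After insert 'yak': sets bits 10 12 -> bits=00000000001010000
After insert 'emu': sets bits 0 12 -> bits=10000000001010000
After insert 'gnu': sets bits 3 6 -> bits=10010010001010000
After insert 'elk': sets bits 2 11 -> bits=10110010001110000
After insert 'fox': sets bits 13 15 -> bits=10110010001111010
insert 'bat' would touch bits 0 3; currently bit0=1, bit3=1
Bits that are 0 among those (would change 0->1): none

Answer: none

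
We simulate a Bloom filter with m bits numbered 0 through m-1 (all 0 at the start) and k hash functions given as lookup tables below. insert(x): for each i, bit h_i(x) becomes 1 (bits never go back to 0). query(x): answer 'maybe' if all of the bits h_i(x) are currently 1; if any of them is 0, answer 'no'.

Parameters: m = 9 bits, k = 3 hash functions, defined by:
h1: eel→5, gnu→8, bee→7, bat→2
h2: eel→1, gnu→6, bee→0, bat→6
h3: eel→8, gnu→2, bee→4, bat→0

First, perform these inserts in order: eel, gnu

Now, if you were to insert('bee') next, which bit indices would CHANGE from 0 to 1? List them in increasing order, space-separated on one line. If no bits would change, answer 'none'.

Answer: 0 4 7

Derivation:
Start: bits=000000000
After insert 'eel': sets bits 1 5 8 -> bits=010001001
After insert 'gnu': sets bits 2 6 8 -> bits=011001101
insert 'bee' would touch bits 0 4 7; currently bit0=0, bit4=0, bit7=0
Bits that are 0 among those (would change 0->1): 0 4 7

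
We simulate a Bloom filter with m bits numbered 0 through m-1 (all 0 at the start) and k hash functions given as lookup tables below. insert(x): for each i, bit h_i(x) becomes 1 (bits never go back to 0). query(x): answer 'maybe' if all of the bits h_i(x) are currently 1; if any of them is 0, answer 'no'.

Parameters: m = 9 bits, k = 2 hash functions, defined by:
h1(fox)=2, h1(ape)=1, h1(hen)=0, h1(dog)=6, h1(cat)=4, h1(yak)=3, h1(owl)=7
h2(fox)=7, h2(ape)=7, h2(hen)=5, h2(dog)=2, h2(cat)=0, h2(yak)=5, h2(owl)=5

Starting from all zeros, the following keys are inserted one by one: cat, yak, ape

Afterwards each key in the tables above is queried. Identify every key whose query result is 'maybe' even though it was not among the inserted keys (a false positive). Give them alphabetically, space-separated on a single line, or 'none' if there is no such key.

Answer: hen owl

Derivation:
Start: bits=000000000
After insert 'cat': sets bits 0 4 -> bits=100010000
After insert 'yak': sets bits 3 5 -> bits=100111000
After insert 'ape': sets bits 1 7 -> bits=110111010
Not inserted: dog fox hen owl — query each against bits=110111010:
query dog: checks bit2=0, bit6=0 (has a 0) -> no => not a false positive
query fox: checks bit2=0, bit7=1 (has a 0) -> no => not a false positive
query hen: checks bit0=1, bit5=1 (all 1) -> maybe => FALSE POSITIVE
query owl: checks bit5=1, bit7=1 (all 1) -> maybe => FALSE POSITIVE
False positives (alphabetical): hen owl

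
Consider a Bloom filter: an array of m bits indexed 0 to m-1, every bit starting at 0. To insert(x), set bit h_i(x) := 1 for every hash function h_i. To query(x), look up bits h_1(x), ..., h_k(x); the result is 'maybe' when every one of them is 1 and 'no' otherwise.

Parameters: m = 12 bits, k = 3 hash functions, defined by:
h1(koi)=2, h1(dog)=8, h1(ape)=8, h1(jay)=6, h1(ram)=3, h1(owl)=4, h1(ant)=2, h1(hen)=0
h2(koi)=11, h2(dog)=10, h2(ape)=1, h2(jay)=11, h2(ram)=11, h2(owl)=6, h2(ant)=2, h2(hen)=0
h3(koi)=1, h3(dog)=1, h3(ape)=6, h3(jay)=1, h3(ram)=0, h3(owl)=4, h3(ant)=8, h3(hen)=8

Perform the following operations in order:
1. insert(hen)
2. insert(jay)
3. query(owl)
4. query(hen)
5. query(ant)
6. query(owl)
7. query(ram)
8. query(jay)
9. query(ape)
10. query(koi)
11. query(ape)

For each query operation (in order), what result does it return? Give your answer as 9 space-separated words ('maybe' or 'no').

Answer: no maybe no no no maybe maybe no maybe

Derivation:
Start: bits=000000000000
Op 1: insert hen -> sets bits 0 8 -> bits=100000001000
Op 2: insert jay -> sets bits 1 6 11 -> bits=110000101001
Op 3: query owl -> checks bit4=0, bit6=1 (has a 0) -> no
Op 4: query hen -> checks bit0=1, bit8=1 (all 1) -> maybe
Op 5: query ant -> checks bit2=0, bit8=1 (has a 0) -> no
Op 6: query owl -> checks bit4=0, bit6=1 (has a 0) -> no
Op 7: query ram -> checks bit0=1, bit3=0, bit11=1 (has a 0) -> no
Op 8: query jay -> checks bit1=1, bit6=1, bit11=1 (all 1) -> maybe
Op 9: query ape -> checks bit1=1, bit6=1, bit8=1 (all 1) -> maybe
Op 10: query koi -> checks bit1=1, bit2=0, bit11=1 (has a 0) -> no
Op 11: query ape -> checks bit1=1, bit6=1, bit8=1 (all 1) -> maybe
Query results in order: no maybe no no no maybe maybe no maybe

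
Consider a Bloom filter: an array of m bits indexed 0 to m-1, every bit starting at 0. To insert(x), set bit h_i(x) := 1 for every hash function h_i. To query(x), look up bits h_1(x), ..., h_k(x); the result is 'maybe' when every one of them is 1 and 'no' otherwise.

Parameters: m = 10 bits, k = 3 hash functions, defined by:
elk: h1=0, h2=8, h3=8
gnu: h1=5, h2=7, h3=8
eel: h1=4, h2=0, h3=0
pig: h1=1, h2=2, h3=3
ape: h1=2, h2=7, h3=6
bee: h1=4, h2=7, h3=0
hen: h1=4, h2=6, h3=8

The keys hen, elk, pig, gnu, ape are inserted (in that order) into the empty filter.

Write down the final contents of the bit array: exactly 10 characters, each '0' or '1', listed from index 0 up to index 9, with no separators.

Start: bits=0000000000
After insert 'hen': sets bits 4 6 8 -> bits=0000101010
After insert 'elk': sets bits 0 8 -> bits=1000101010
After insert 'pig': sets bits 1 2 3 -> bits=1111101010
After insert 'gnu': sets bits 5 7 8 -> bits=1111111110
After insert 'ape': sets bits 2 6 7 -> bits=1111111110

Answer: 1111111110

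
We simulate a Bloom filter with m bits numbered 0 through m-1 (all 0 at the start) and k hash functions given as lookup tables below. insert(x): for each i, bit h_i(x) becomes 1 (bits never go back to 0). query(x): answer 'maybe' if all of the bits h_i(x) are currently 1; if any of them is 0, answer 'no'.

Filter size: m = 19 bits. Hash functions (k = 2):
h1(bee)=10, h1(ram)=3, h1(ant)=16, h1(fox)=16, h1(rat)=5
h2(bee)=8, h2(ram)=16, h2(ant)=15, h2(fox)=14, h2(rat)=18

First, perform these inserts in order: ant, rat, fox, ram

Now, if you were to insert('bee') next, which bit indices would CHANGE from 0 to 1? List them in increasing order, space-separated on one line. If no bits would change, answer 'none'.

Answer: 8 10

Derivation:
Start: bits=0000000000000000000
After insert 'ant': sets bits 15 16 -> bits=0000000000000001100
After insert 'rat': sets bits 5 18 -> bits=0000010000000001101
After insert 'fox': sets bits 14 16 -> bits=0000010000000011101
After insert 'ram': sets bits 3 16 -> bits=0001010000000011101
insert 'bee' would touch bits 8 10; currently bit8=0, bit10=0
Bits that are 0 among those (would change 0->1): 8 10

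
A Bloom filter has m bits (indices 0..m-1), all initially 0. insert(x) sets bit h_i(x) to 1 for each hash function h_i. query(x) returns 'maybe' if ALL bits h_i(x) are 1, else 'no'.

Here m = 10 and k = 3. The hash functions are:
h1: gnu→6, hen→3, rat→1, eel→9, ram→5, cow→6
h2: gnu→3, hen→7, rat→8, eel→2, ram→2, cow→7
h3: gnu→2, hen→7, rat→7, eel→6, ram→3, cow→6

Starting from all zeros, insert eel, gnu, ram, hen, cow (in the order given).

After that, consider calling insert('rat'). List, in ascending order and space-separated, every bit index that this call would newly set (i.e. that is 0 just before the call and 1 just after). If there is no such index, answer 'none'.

Answer: 1 8

Derivation:
Start: bits=0000000000
After insert 'eel': sets bits 2 6 9 -> bits=0010001001
After insert 'gnu': sets bits 2 3 6 -> bits=0011001001
After insert 'ram': sets bits 2 3 5 -> bits=0011011001
After insert 'hen': sets bits 3 7 -> bits=0011011101
After insert 'cow': sets bits 6 7 -> bits=0011011101
insert 'rat' would touch bits 1 7 8; currently bit1=0, bit7=1, bit8=0
Bits that are 0 among those (would change 0->1): 1 8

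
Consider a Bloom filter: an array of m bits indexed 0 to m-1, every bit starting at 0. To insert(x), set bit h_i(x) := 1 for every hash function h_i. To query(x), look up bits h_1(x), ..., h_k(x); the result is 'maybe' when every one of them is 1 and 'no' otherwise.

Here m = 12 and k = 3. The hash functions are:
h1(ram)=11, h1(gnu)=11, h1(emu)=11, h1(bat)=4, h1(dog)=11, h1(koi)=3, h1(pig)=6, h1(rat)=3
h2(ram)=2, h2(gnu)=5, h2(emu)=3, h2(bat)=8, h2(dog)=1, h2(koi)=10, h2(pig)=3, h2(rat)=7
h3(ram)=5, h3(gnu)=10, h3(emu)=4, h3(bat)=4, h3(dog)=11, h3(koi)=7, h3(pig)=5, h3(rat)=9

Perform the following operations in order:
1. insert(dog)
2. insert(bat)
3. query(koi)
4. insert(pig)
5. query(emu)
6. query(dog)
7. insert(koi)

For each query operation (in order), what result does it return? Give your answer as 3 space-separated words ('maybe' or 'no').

Start: bits=000000000000
Op 1: insert dog -> sets bits 1 11 -> bits=010000000001
Op 2: insert bat -> sets bits 4 8 -> bits=010010001001
Op 3: query koi -> checks bit3=0, bit7=0, bit10=0 (has a 0) -> no
Op 4: insert pig -> sets bits 3 5 6 -> bits=010111101001
Op 5: query emu -> checks bit3=1, bit4=1, bit11=1 (all 1) -> maybe
Op 6: query dog -> checks bit1=1, bit11=1 (all 1) -> maybe
Op 7: insert koi -> sets bits 3 7 10 -> bits=010111111011
Query results in order: no maybe maybe

Answer: no maybe maybe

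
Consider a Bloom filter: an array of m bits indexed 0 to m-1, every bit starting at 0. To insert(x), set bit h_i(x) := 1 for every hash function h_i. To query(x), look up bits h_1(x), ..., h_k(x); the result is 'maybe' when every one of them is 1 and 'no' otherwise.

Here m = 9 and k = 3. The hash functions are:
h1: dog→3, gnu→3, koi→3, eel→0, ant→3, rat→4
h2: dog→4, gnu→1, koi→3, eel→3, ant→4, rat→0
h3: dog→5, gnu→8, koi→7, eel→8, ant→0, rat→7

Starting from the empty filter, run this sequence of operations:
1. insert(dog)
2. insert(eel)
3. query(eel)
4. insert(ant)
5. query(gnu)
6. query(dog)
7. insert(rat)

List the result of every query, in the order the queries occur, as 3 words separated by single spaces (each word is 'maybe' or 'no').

Start: bits=000000000
Op 1: insert dog -> sets bits 3 4 5 -> bits=000111000
Op 2: insert eel -> sets bits 0 3 8 -> bits=100111001
Op 3: query eel -> checks bit0=1, bit3=1, bit8=1 (all 1) -> maybe
Op 4: insert ant -> sets bits 0 3 4 -> bits=100111001
Op 5: query gnu -> checks bit1=0, bit3=1, bit8=1 (has a 0) -> no
Op 6: query dog -> checks bit3=1, bit4=1, bit5=1 (all 1) -> maybe
Op 7: insert rat -> sets bits 0 4 7 -> bits=100111011
Query results in order: maybe no maybe

Answer: maybe no maybe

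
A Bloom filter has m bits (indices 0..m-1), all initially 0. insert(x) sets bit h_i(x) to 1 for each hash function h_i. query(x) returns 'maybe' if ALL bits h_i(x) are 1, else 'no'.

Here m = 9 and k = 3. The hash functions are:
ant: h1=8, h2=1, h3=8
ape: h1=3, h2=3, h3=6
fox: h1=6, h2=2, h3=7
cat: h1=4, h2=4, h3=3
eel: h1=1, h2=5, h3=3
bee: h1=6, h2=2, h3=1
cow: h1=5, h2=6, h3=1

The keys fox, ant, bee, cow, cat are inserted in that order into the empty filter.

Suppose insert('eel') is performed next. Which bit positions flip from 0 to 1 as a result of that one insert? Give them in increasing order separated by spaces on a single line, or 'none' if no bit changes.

Start: bits=000000000
After insert 'fox': sets bits 2 6 7 -> bits=001000110
After insert 'ant': sets bits 1 8 -> bits=011000111
After insert 'bee': sets bits 1 2 6 -> bits=011000111
After insert 'cow': sets bits 1 5 6 -> bits=011001111
After insert 'cat': sets bits 3 4 -> bits=011111111
insert 'eel' would touch bits 1 3 5; currently bit1=1, bit3=1, bit5=1
Bits that are 0 among those (would change 0->1): none

Answer: none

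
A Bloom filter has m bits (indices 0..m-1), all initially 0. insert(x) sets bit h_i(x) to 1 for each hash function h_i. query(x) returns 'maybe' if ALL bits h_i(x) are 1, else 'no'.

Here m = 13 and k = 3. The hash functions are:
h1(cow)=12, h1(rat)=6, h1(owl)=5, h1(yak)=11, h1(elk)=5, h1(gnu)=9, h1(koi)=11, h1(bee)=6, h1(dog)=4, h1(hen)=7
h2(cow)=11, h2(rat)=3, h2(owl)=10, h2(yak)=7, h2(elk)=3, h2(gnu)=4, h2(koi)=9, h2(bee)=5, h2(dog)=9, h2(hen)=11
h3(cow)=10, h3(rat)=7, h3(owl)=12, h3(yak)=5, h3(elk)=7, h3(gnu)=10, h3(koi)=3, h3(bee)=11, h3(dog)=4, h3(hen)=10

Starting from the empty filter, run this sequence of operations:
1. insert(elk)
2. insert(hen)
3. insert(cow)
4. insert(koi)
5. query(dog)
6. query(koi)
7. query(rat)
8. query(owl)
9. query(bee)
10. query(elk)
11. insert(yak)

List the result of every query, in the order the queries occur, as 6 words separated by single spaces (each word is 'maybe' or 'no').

Answer: no maybe no maybe no maybe

Derivation:
Start: bits=0000000000000
Op 1: insert elk -> sets bits 3 5 7 -> bits=0001010100000
Op 2: insert hen -> sets bits 7 10 11 -> bits=0001010100110
Op 3: insert cow -> sets bits 10 11 12 -> bits=0001010100111
Op 4: insert koi -> sets bits 3 9 11 -> bits=0001010101111
Op 5: query dog -> checks bit4=0, bit9=1 (has a 0) -> no
Op 6: query koi -> checks bit3=1, bit9=1, bit11=1 (all 1) -> maybe
Op 7: query rat -> checks bit3=1, bit6=0, bit7=1 (has a 0) -> no
Op 8: query owl -> checks bit5=1, bit10=1, bit12=1 (all 1) -> maybe
Op 9: query bee -> checks bit5=1, bit6=0, bit11=1 (has a 0) -> no
Op 10: query elk -> checks bit3=1, bit5=1, bit7=1 (all 1) -> maybe
Op 11: insert yak -> sets bits 5 7 11 -> bits=0001010101111
Query results in order: no maybe no maybe no maybe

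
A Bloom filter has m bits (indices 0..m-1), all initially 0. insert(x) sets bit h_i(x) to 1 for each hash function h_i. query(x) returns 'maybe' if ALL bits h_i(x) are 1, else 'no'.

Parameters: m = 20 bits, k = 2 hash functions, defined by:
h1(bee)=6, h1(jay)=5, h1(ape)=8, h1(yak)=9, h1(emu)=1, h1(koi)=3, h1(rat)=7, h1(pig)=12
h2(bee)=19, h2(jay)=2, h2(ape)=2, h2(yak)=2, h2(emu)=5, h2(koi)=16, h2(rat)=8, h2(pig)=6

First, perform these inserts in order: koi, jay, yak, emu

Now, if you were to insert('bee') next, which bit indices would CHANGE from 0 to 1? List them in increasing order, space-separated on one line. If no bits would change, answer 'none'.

Start: bits=00000000000000000000
After insert 'koi': sets bits 3 16 -> bits=00010000000000001000
After insert 'jay': sets bits 2 5 -> bits=00110100000000001000
After insert 'yak': sets bits 2 9 -> bits=00110100010000001000
After insert 'emu': sets bits 1 5 -> bits=01110100010000001000
insert 'bee' would touch bits 6 19; currently bit6=0, bit19=0
Bits that are 0 among those (would change 0->1): 6 19

Answer: 6 19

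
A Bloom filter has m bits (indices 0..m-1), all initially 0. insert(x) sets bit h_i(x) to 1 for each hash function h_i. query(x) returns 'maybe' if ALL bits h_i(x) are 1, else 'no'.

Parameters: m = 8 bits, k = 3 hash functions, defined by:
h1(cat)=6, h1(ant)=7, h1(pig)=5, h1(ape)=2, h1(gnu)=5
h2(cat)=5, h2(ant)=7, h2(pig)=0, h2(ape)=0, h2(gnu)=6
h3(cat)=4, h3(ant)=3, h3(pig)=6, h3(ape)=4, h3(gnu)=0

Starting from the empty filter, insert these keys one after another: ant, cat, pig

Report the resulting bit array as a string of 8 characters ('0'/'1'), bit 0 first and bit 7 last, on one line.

Start: bits=00000000
After insert 'ant': sets bits 3 7 -> bits=00010001
After insert 'cat': sets bits 4 5 6 -> bits=00011111
After insert 'pig': sets bits 0 5 6 -> bits=10011111

Answer: 10011111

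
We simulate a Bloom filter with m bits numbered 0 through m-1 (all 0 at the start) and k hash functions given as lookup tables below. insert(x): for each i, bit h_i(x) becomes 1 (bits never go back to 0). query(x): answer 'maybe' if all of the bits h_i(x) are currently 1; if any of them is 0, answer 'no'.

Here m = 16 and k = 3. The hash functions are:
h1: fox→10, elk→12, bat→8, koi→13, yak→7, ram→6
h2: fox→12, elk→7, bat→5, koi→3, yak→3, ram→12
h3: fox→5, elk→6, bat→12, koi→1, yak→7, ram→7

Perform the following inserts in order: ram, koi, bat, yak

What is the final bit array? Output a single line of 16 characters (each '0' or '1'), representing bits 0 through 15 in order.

Start: bits=0000000000000000
After insert 'ram': sets bits 6 7 12 -> bits=0000001100001000
After insert 'koi': sets bits 1 3 13 -> bits=0101001100001100
After insert 'bat': sets bits 5 8 12 -> bits=0101011110001100
After insert 'yak': sets bits 3 7 -> bits=0101011110001100

Answer: 0101011110001100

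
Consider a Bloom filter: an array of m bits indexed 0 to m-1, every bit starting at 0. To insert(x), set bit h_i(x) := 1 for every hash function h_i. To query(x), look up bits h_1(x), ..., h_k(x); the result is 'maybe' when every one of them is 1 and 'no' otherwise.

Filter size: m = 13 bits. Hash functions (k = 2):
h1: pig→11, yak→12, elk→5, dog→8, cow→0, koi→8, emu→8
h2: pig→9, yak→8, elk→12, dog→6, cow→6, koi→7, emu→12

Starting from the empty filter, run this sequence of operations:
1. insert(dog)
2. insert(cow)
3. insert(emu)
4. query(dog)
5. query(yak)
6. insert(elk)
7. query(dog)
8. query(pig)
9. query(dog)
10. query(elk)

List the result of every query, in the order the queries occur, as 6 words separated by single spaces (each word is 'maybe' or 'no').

Answer: maybe maybe maybe no maybe maybe

Derivation:
Start: bits=0000000000000
Op 1: insert dog -> sets bits 6 8 -> bits=0000001010000
Op 2: insert cow -> sets bits 0 6 -> bits=1000001010000
Op 3: insert emu -> sets bits 8 12 -> bits=1000001010001
Op 4: query dog -> checks bit6=1, bit8=1 (all 1) -> maybe
Op 5: query yak -> checks bit8=1, bit12=1 (all 1) -> maybe
Op 6: insert elk -> sets bits 5 12 -> bits=1000011010001
Op 7: query dog -> checks bit6=1, bit8=1 (all 1) -> maybe
Op 8: query pig -> checks bit9=0, bit11=0 (has a 0) -> no
Op 9: query dog -> checks bit6=1, bit8=1 (all 1) -> maybe
Op 10: query elk -> checks bit5=1, bit12=1 (all 1) -> maybe
Query results in order: maybe maybe maybe no maybe maybe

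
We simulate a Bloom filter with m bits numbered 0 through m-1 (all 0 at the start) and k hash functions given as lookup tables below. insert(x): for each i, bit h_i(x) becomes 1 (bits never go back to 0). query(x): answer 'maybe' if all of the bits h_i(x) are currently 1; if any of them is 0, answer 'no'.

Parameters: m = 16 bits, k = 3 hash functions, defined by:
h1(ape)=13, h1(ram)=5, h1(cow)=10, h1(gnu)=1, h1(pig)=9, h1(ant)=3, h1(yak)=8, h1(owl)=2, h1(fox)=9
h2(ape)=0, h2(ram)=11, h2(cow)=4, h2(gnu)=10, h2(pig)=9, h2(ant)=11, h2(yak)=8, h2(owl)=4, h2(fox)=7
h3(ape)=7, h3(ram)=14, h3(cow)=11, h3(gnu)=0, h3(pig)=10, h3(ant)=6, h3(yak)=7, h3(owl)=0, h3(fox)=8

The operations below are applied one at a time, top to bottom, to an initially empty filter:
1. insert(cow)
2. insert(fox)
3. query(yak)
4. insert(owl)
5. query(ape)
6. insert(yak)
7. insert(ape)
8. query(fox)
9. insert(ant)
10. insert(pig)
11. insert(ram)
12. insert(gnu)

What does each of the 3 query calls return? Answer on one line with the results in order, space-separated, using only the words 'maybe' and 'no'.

Start: bits=0000000000000000
Op 1: insert cow -> sets bits 4 10 11 -> bits=0000100000110000
Op 2: insert fox -> sets bits 7 8 9 -> bits=0000100111110000
Op 3: query yak -> checks bit7=1, bit8=1 (all 1) -> maybe
Op 4: insert owl -> sets bits 0 2 4 -> bits=1010100111110000
Op 5: query ape -> checks bit0=1, bit7=1, bit13=0 (has a 0) -> no
Op 6: insert yak -> sets bits 7 8 -> bits=1010100111110000
Op 7: insert ape -> sets bits 0 7 13 -> bits=1010100111110100
Op 8: query fox -> checks bit7=1, bit8=1, bit9=1 (all 1) -> maybe
Op 9: insert ant -> sets bits 3 6 11 -> bits=1011101111110100
Op 10: insert pig -> sets bits 9 10 -> bits=1011101111110100
Op 11: insert ram -> sets bits 5 11 14 -> bits=1011111111110110
Op 12: insert gnu -> sets bits 0 1 10 -> bits=1111111111110110
Query results in order: maybe no maybe

Answer: maybe no maybe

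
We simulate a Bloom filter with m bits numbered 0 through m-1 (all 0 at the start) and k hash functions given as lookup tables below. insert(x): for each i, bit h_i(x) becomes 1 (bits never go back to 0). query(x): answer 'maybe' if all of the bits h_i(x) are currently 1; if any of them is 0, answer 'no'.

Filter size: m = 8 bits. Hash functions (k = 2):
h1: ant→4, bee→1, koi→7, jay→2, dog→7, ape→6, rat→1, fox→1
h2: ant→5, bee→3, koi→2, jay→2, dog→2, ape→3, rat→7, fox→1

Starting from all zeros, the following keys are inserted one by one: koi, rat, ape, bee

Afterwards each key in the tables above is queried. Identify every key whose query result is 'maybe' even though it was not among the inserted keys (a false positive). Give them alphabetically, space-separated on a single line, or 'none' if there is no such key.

Start: bits=00000000
After insert 'koi': sets bits 2 7 -> bits=00100001
After insert 'rat': sets bits 1 7 -> bits=01100001
After insert 'ape': sets bits 3 6 -> bits=01110011
After insert 'bee': sets bits 1 3 -> bits=01110011
Not inserted: ant dog fox jay — query each against bits=01110011:
query ant: checks bit4=0, bit5=0 (has a 0) -> no => not a false positive
query dog: checks bit2=1, bit7=1 (all 1) -> maybe => FALSE POSITIVE
query fox: checks bit1=1 (all 1) -> maybe => FALSE POSITIVE
query jay: checks bit2=1 (all 1) -> maybe => FALSE POSITIVE
False positives (alphabetical): dog fox jay

Answer: dog fox jay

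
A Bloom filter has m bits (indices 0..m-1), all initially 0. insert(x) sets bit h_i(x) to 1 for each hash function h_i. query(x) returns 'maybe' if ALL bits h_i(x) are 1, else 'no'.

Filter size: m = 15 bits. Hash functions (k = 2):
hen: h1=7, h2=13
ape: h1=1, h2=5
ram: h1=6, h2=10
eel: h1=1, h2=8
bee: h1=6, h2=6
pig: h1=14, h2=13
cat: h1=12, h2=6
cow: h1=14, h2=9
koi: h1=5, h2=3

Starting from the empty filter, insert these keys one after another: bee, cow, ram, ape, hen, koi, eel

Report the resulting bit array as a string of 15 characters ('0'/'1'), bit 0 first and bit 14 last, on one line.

Answer: 010101111110011

Derivation:
Start: bits=000000000000000
After insert 'bee': sets bits 6 -> bits=000000100000000
After insert 'cow': sets bits 9 14 -> bits=000000100100001
After insert 'ram': sets bits 6 10 -> bits=000000100110001
After insert 'ape': sets bits 1 5 -> bits=010001100110001
After insert 'hen': sets bits 7 13 -> bits=010001110110011
After insert 'koi': sets bits 3 5 -> bits=010101110110011
After insert 'eel': sets bits 1 8 -> bits=010101111110011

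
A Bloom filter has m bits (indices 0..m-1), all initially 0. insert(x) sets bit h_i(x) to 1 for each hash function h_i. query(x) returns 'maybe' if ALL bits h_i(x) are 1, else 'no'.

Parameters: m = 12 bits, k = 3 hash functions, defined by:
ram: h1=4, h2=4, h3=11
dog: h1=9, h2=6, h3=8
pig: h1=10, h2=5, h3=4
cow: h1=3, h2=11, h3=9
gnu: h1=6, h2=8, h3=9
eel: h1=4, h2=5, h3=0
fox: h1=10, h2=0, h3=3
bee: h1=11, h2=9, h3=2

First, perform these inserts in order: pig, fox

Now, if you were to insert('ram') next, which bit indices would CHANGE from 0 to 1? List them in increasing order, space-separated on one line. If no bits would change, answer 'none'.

Answer: 11

Derivation:
Start: bits=000000000000
After insert 'pig': sets bits 4 5 10 -> bits=000011000010
After insert 'fox': sets bits 0 3 10 -> bits=100111000010
insert 'ram' would touch bits 4 11; currently bit4=1, bit11=0
Bits that are 0 among those (would change 0->1): 11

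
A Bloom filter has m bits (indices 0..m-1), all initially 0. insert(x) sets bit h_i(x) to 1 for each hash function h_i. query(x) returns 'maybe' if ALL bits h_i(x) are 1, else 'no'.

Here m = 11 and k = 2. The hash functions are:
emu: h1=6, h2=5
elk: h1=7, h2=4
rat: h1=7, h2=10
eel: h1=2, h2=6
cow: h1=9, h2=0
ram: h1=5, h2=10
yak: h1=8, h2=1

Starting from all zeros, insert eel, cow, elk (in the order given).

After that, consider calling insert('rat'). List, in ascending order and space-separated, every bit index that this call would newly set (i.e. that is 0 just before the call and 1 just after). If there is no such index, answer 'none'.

Answer: 10

Derivation:
Start: bits=00000000000
After insert 'eel': sets bits 2 6 -> bits=00100010000
After insert 'cow': sets bits 0 9 -> bits=10100010010
After insert 'elk': sets bits 4 7 -> bits=10101011010
insert 'rat' would touch bits 7 10; currently bit7=1, bit10=0
Bits that are 0 among those (would change 0->1): 10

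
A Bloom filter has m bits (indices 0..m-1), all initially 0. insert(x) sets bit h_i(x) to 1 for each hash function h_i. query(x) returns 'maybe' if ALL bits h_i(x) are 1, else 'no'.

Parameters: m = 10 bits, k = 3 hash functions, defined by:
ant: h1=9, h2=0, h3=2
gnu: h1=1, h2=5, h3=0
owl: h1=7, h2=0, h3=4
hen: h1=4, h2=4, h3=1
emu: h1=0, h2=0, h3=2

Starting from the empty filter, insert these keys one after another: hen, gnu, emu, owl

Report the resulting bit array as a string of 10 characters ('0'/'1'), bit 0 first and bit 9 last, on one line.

Answer: 1110110100

Derivation:
Start: bits=0000000000
After insert 'hen': sets bits 1 4 -> bits=0100100000
After insert 'gnu': sets bits 0 1 5 -> bits=1100110000
After insert 'emu': sets bits 0 2 -> bits=1110110000
After insert 'owl': sets bits 0 4 7 -> bits=1110110100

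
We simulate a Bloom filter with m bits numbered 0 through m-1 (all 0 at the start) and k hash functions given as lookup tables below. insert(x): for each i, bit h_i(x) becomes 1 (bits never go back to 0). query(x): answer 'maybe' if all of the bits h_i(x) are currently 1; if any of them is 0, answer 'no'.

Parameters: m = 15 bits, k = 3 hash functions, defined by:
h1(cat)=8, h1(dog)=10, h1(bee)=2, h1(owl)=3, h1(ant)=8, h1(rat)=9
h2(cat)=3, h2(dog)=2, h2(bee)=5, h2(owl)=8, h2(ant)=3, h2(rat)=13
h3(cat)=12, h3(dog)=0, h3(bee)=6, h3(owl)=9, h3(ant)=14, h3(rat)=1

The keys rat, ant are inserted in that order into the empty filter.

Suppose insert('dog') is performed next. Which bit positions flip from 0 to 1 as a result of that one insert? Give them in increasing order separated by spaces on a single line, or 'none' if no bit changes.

Answer: 0 2 10

Derivation:
Start: bits=000000000000000
After insert 'rat': sets bits 1 9 13 -> bits=010000000100010
After insert 'ant': sets bits 3 8 14 -> bits=010100001100011
insert 'dog' would touch bits 0 2 10; currently bit0=0, bit2=0, bit10=0
Bits that are 0 among those (would change 0->1): 0 2 10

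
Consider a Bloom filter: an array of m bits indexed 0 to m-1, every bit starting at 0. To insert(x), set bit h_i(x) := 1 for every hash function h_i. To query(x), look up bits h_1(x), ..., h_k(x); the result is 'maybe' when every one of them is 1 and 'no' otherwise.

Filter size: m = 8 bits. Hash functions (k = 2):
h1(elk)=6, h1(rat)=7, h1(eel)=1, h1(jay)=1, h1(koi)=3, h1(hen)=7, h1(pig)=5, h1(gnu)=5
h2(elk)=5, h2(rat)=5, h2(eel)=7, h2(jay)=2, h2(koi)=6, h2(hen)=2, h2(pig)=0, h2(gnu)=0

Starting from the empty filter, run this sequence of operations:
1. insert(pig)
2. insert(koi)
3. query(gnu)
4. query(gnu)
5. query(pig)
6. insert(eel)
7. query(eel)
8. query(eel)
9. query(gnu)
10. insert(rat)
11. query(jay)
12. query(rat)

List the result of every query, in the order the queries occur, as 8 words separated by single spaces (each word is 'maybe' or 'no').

Start: bits=00000000
Op 1: insert pig -> sets bits 0 5 -> bits=10000100
Op 2: insert koi -> sets bits 3 6 -> bits=10010110
Op 3: query gnu -> checks bit0=1, bit5=1 (all 1) -> maybe
Op 4: query gnu -> checks bit0=1, bit5=1 (all 1) -> maybe
Op 5: query pig -> checks bit0=1, bit5=1 (all 1) -> maybe
Op 6: insert eel -> sets bits 1 7 -> bits=11010111
Op 7: query eel -> checks bit1=1, bit7=1 (all 1) -> maybe
Op 8: query eel -> checks bit1=1, bit7=1 (all 1) -> maybe
Op 9: query gnu -> checks bit0=1, bit5=1 (all 1) -> maybe
Op 10: insert rat -> sets bits 5 7 -> bits=11010111
Op 11: query jay -> checks bit1=1, bit2=0 (has a 0) -> no
Op 12: query rat -> checks bit5=1, bit7=1 (all 1) -> maybe
Query results in order: maybe maybe maybe maybe maybe maybe no maybe

Answer: maybe maybe maybe maybe maybe maybe no maybe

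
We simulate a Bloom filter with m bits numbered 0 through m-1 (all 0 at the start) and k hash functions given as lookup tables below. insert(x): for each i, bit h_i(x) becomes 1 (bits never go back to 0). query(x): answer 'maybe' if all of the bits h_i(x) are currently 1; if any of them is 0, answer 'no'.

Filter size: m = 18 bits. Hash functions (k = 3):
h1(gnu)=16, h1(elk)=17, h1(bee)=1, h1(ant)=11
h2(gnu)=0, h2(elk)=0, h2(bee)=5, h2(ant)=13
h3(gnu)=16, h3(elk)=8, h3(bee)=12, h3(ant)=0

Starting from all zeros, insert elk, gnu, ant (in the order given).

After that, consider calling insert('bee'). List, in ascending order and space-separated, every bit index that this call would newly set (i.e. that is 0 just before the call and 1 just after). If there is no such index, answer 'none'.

Start: bits=000000000000000000
After insert 'elk': sets bits 0 8 17 -> bits=100000001000000001
After insert 'gnu': sets bits 0 16 -> bits=100000001000000011
After insert 'ant': sets bits 0 11 13 -> bits=100000001001010011
insert 'bee' would touch bits 1 5 12; currently bit1=0, bit5=0, bit12=0
Bits that are 0 among those (would change 0->1): 1 5 12

Answer: 1 5 12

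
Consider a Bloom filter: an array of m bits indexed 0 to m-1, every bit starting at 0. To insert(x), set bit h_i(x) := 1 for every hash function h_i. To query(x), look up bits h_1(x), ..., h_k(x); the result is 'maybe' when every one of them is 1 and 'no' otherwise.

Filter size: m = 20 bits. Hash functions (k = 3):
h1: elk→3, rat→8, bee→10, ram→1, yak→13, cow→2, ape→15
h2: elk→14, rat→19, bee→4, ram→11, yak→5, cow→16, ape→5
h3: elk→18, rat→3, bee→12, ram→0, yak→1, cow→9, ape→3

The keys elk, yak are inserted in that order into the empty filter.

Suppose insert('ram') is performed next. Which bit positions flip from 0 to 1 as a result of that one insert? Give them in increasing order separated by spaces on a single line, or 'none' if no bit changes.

Start: bits=00000000000000000000
After insert 'elk': sets bits 3 14 18 -> bits=00010000000000100010
After insert 'yak': sets bits 1 5 13 -> bits=01010100000001100010
insert 'ram' would touch bits 0 1 11; currently bit0=0, bit1=1, bit11=0
Bits that are 0 among those (would change 0->1): 0 11

Answer: 0 11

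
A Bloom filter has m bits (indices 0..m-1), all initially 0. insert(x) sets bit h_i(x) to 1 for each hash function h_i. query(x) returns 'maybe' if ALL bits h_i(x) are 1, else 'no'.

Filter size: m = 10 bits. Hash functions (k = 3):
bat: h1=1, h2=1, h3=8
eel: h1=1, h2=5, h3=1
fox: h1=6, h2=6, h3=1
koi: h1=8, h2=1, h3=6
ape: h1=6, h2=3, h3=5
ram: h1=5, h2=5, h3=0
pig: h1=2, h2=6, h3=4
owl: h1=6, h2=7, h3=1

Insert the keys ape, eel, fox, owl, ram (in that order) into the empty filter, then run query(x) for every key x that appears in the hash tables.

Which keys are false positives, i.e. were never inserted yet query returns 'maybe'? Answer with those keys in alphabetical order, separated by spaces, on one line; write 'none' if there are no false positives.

Start: bits=0000000000
After insert 'ape': sets bits 3 5 6 -> bits=0001011000
After insert 'eel': sets bits 1 5 -> bits=0101011000
After insert 'fox': sets bits 1 6 -> bits=0101011000
After insert 'owl': sets bits 1 6 7 -> bits=0101011100
After insert 'ram': sets bits 0 5 -> bits=1101011100
Not inserted: bat koi pig — query each against bits=1101011100:
query bat: checks bit1=1, bit8=0 (has a 0) -> no => not a false positive
query koi: checks bit1=1, bit6=1, bit8=0 (has a 0) -> no => not a false positive
query pig: checks bit2=0, bit4=0, bit6=1 (has a 0) -> no => not a false positive
False positives (alphabetical): none

Answer: none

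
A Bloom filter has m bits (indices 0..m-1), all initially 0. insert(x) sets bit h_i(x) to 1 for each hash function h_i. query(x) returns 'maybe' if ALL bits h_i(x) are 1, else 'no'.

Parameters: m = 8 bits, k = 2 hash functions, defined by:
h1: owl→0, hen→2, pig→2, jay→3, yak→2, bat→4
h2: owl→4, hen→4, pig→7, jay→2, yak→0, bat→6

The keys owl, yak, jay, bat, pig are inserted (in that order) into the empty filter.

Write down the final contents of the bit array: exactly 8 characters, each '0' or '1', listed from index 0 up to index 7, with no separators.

Answer: 10111011

Derivation:
Start: bits=00000000
After insert 'owl': sets bits 0 4 -> bits=10001000
After insert 'yak': sets bits 0 2 -> bits=10101000
After insert 'jay': sets bits 2 3 -> bits=10111000
After insert 'bat': sets bits 4 6 -> bits=10111010
After insert 'pig': sets bits 2 7 -> bits=10111011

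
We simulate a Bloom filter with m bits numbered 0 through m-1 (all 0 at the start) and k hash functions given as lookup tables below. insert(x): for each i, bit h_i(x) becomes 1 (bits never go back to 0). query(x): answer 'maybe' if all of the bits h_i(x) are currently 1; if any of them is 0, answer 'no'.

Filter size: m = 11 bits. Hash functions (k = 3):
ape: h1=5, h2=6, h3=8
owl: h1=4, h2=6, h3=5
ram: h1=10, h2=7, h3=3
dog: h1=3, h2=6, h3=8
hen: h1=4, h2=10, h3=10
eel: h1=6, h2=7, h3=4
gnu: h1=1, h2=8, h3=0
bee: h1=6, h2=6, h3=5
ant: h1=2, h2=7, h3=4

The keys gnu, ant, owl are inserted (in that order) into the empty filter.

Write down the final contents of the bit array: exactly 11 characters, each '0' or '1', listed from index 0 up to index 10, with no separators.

Start: bits=00000000000
After insert 'gnu': sets bits 0 1 8 -> bits=11000000100
After insert 'ant': sets bits 2 4 7 -> bits=11101001100
After insert 'owl': sets bits 4 5 6 -> bits=11101111100

Answer: 11101111100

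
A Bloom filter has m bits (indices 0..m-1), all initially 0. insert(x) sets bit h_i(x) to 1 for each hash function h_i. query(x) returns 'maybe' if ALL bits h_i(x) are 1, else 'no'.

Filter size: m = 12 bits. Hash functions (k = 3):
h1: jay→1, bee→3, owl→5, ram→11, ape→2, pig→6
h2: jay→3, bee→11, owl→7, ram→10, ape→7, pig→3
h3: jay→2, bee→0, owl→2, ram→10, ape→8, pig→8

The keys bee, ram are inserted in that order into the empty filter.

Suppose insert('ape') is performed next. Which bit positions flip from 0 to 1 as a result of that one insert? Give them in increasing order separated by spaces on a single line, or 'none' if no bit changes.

Answer: 2 7 8

Derivation:
Start: bits=000000000000
After insert 'bee': sets bits 0 3 11 -> bits=100100000001
After insert 'ram': sets bits 10 11 -> bits=100100000011
insert 'ape' would touch bits 2 7 8; currently bit2=0, bit7=0, bit8=0
Bits that are 0 among those (would change 0->1): 2 7 8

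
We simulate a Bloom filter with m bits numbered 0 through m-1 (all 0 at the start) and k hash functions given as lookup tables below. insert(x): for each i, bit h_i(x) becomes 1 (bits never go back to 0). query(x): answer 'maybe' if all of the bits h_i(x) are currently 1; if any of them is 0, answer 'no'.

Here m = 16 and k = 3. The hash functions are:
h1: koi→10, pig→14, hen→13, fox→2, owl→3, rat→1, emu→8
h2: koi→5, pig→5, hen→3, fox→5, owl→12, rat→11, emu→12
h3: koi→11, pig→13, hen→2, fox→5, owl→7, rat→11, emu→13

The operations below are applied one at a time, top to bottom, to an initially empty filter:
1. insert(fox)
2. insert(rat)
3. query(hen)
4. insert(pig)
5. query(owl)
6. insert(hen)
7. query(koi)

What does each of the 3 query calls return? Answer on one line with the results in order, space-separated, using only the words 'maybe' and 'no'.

Answer: no no no

Derivation:
Start: bits=0000000000000000
Op 1: insert fox -> sets bits 2 5 -> bits=0010010000000000
Op 2: insert rat -> sets bits 1 11 -> bits=0110010000010000
Op 3: query hen -> checks bit2=1, bit3=0, bit13=0 (has a 0) -> no
Op 4: insert pig -> sets bits 5 13 14 -> bits=0110010000010110
Op 5: query owl -> checks bit3=0, bit7=0, bit12=0 (has a 0) -> no
Op 6: insert hen -> sets bits 2 3 13 -> bits=0111010000010110
Op 7: query koi -> checks bit5=1, bit10=0, bit11=1 (has a 0) -> no
Query results in order: no no no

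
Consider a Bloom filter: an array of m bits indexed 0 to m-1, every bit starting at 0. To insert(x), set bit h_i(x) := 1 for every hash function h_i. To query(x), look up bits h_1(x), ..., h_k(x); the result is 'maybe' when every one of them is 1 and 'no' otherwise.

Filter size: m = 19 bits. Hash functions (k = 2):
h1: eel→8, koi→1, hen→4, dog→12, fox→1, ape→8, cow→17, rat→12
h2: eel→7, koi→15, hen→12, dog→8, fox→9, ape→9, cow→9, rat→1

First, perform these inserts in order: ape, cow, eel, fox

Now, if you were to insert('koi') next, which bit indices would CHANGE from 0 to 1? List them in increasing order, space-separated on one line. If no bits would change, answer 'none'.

Start: bits=0000000000000000000
After insert 'ape': sets bits 8 9 -> bits=0000000011000000000
After insert 'cow': sets bits 9 17 -> bits=0000000011000000010
After insert 'eel': sets bits 7 8 -> bits=0000000111000000010
After insert 'fox': sets bits 1 9 -> bits=0100000111000000010
insert 'koi' would touch bits 1 15; currently bit1=1, bit15=0
Bits that are 0 among those (would change 0->1): 15

Answer: 15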